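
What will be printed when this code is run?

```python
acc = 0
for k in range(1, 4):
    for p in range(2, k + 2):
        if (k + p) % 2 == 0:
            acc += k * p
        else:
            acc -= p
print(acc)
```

k=1,p=2: odd sum, acc = 0-2 = -2
k=2,p=2: even sum, acc = (-2)+4 = 2
k=2,p=3: odd sum, acc = 2-3 = -1
k=3,p=2: odd sum, acc = (-1)-2 = -3
k=3,p=3: even sum, acc = (-3)+9 = 6
k=3,p=4: odd sum, acc = 6-4 = 2

2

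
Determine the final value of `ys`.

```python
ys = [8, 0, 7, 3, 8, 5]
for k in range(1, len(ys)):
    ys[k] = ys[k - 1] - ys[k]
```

[8, 8, 1, -2, -10, -15]

k=1: ys[1] = 8-0 = 8 → [8, 8, 7, 3, 8, 5]
k=2: ys[2] = 8-7 = 1 → [8, 8, 1, 3, 8, 5]
k=3: ys[3] = 1-3 = -2 → [8, 8, 1, -2, 8, 5]
k=4: ys[4] = (-2)-8 = -10 → [8, 8, 1, -2, -10, 5]
k=5: ys[5] = (-10)-5 = -15 → [8, 8, 1, -2, -10, -15]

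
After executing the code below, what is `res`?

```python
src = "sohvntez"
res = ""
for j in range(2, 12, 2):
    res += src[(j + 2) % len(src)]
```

'neshn'

j=2: add src[4]='n' → 'n'
j=4: add src[6]='e' → 'ne'
j=6: add src[0]='s' → 'nes'
j=8: add src[2]='h' → 'nesh'
j=10: add src[4]='n' → 'neshn'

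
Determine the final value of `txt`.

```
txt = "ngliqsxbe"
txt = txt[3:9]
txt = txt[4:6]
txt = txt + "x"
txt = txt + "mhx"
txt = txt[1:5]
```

slice [3:9] → 'iqsxbe'
slice [4:6] → 'be'
+ 'x' → 'bex'
+ 'mhx' → 'bexmhx'
slice [1:5] → 'exmh'

'exmh'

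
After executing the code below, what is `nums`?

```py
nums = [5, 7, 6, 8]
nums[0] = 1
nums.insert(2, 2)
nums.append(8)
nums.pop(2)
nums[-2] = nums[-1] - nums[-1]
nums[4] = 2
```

nums[0] = 1 → [1, 7, 6, 8]
insert 2 at 2 → [1, 7, 2, 6, 8]
append 8 → [1, 7, 2, 6, 8, 8]
pop(2) removes 2 → [1, 7, 6, 8, 8]
nums[-2] = nums[-1]-nums[-1] = 8-8 = 0 → [1, 7, 6, 0, 8]
nums[4] = 2 → [1, 7, 6, 0, 2]

[1, 7, 6, 0, 2]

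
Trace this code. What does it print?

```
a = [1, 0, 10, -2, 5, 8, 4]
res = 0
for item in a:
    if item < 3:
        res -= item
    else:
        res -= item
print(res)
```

-26

item=1: <3, res = 0-1 = -1
item=0: <3, res = (-1)-0 = -1
item=10: not <3, res = (-1)-10 = -11
item=-2: <3, res = (-11)-(-2) = -9
item=5: not <3, res = (-9)-5 = -14
item=8: not <3, res = (-14)-8 = -22
item=4: not <3, res = (-22)-4 = -26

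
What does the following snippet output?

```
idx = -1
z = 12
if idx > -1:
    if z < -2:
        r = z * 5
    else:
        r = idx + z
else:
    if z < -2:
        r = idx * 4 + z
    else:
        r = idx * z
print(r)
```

-12

idx=-1, z=12
idx > -1 is False; z < -2 is False
→ r = idx * z = -12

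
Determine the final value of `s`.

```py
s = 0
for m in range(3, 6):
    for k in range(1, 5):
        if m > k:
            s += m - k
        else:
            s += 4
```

m=3,k=1: 3>1, s = 0+2 = 2
m=3,k=2: 3>2, s = 2+1 = 3
m=3,k=3: not 3>3, s = 3+4 = 7
m=3,k=4: not 3>4, s = 7+4 = 11
m=4,k=1: 4>1, s = 11+3 = 14
m=4,k=2: 4>2, s = 14+2 = 16
m=4,k=3: 4>3, s = 16+1 = 17
m=4,k=4: not 4>4, s = 17+4 = 21
m=5,k=1: 5>1, s = 21+4 = 25
m=5,k=2: 5>2, s = 25+3 = 28
m=5,k=3: 5>3, s = 28+2 = 30
m=5,k=4: 5>4, s = 30+1 = 31

31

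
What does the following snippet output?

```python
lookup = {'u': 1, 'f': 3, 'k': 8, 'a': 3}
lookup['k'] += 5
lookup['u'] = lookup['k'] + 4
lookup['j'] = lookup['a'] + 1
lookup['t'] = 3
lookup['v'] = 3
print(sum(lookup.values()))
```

46

lookup['k'] = 8+5 = 13 → {'u': 1, 'f': 3, 'k': 13, 'a': 3}
lookup['u'] = lookup['k']+4 = 17 → {'u': 17, 'f': 3, 'k': 13, 'a': 3}
lookup['j'] = lookup['a']+1 = 4 → {'u': 17, 'f': 3, 'k': 13, 'a': 3, 'j': 4}
lookup['t'] = 3 → {'u': 17, 'f': 3, 'k': 13, 'a': 3, 'j': 4, 't': 3}
lookup['v'] = 3 → {'u': 17, 'f': 3, 'k': 13, 'a': 3, 'j': 4, 't': 3, 'v': 3}
sum of values = 46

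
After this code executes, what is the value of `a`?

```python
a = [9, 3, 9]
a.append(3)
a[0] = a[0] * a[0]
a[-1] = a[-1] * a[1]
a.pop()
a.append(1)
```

append 3 → [9, 3, 9, 3]
a[0] = a[0]*a[0] = 9*9 = 81 → [81, 3, 9, 3]
a[-1] = a[-1]*a[1] = 3*3 = 9 → [81, 3, 9, 9]
pop() removes 9 → [81, 3, 9]
append 1 → [81, 3, 9, 1]

[81, 3, 9, 1]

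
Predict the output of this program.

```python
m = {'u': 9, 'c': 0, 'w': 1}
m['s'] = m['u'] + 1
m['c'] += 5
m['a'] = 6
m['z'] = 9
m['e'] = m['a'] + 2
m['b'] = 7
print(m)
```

{'u': 9, 'c': 5, 'w': 1, 's': 10, 'a': 6, 'z': 9, 'e': 8, 'b': 7}

m['s'] = m['u']+1 = 10 → {'u': 9, 'c': 0, 'w': 1, 's': 10}
m['c'] = 0+5 = 5 → {'u': 9, 'c': 5, 'w': 1, 's': 10}
m['a'] = 6 → {'u': 9, 'c': 5, 'w': 1, 's': 10, 'a': 6}
m['z'] = 9 → {'u': 9, 'c': 5, 'w': 1, 's': 10, 'a': 6, 'z': 9}
m['e'] = m['a']+2 = 8 → {'u': 9, 'c': 5, 'w': 1, 's': 10, 'a': 6, 'z': 9, 'e': 8}
m['b'] = 7 → {'u': 9, 'c': 5, 'w': 1, 's': 10, 'a': 6, 'z': 9, 'e': 8, 'b': 7}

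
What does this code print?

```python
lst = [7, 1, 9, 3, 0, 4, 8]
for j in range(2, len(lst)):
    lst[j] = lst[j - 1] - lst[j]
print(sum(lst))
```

-60

j=2: lst[2] = 1-9 = -8 → [7, 1, -8, 3, 0, 4, 8]
j=3: lst[3] = (-8)-3 = -11 → [7, 1, -8, -11, 0, 4, 8]
j=4: lst[4] = (-11)-0 = -11 → [7, 1, -8, -11, -11, 4, 8]
j=5: lst[5] = (-11)-4 = -15 → [7, 1, -8, -11, -11, -15, 8]
j=6: lst[6] = (-15)-8 = -23 → [7, 1, -8, -11, -11, -15, -23]
sum = -60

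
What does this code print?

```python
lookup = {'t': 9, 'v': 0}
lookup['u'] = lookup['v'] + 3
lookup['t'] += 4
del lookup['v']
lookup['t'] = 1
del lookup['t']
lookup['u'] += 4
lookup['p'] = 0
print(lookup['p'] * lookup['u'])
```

0

lookup['u'] = lookup['v']+3 = 3 → {'t': 9, 'v': 0, 'u': 3}
lookup['t'] = 9+4 = 13 → {'t': 13, 'v': 0, 'u': 3}
del 'v' → {'t': 13, 'u': 3}
lookup['t'] = 1 → {'t': 1, 'u': 3}
del 't' → {'u': 3}
lookup['u'] = 3+4 = 7 → {'u': 7}
lookup['p'] = 0 → {'u': 7, 'p': 0}
lookup['p']*lookup['u'] = 0*7 = 0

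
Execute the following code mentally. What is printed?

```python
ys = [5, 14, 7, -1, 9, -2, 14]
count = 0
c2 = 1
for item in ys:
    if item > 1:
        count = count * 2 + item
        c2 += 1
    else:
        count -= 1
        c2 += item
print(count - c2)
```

243

item=5: >1, count = 0*2+5 = 5; c2=2
item=14: >1, count = 5*2+14 = 24; c2=3
item=7: >1, count = 24*2+7 = 55; c2=4
item=-1: not >1, count = 55-1 = 54; c2=3
item=9: >1, count = 54*2+9 = 117; c2=4
item=-2: not >1, count = 117-1 = 116; c2=2
item=14: >1, count = 116*2+14 = 246; c2=3
count-c2 = 246-3 = 243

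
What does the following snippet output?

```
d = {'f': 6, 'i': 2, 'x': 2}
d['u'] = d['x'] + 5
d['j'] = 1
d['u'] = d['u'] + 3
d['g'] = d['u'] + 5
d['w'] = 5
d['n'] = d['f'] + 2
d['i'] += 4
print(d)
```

{'f': 6, 'i': 6, 'x': 2, 'u': 10, 'j': 1, 'g': 15, 'w': 5, 'n': 8}

d['u'] = d['x']+5 = 7 → {'f': 6, 'i': 2, 'x': 2, 'u': 7}
d['j'] = 1 → {'f': 6, 'i': 2, 'x': 2, 'u': 7, 'j': 1}
d['u'] = d['u']+3 = 10 → {'f': 6, 'i': 2, 'x': 2, 'u': 10, 'j': 1}
d['g'] = d['u']+5 = 15 → {'f': 6, 'i': 2, 'x': 2, 'u': 10, 'j': 1, 'g': 15}
d['w'] = 5 → {'f': 6, 'i': 2, 'x': 2, 'u': 10, 'j': 1, 'g': 15, 'w': 5}
d['n'] = d['f']+2 = 8 → {'f': 6, 'i': 2, 'x': 2, 'u': 10, 'j': 1, 'g': 15, 'w': 5, 'n': 8}
d['i'] = 2+4 = 6 → {'f': 6, 'i': 6, 'x': 2, 'u': 10, 'j': 1, 'g': 15, 'w': 5, 'n': 8}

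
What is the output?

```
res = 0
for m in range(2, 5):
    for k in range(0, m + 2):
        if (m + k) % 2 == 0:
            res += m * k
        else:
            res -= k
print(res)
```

m=2,k=0: even sum, res = 0+0 = 0
m=2,k=1: odd sum, res = 0-1 = -1
m=2,k=2: even sum, res = (-1)+4 = 3
m=2,k=3: odd sum, res = 3-3 = 0
m=3,k=0: odd sum, res = 0-0 = 0
m=3,k=1: even sum, res = 0+3 = 3
m=3,k=2: odd sum, res = 3-2 = 1
m=3,k=3: even sum, res = 1+9 = 10
m=3,k=4: odd sum, res = 10-4 = 6
m=4,k=0: even sum, res = 6+0 = 6
m=4,k=1: odd sum, res = 6-1 = 5
m=4,k=2: even sum, res = 5+8 = 13
m=4,k=3: odd sum, res = 13-3 = 10
m=4,k=4: even sum, res = 10+16 = 26
m=4,k=5: odd sum, res = 26-5 = 21

21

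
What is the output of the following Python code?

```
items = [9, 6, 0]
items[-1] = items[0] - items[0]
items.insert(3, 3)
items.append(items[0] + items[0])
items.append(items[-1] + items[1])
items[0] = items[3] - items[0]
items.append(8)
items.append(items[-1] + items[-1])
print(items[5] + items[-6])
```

24

items[-1] = items[0]-items[0] = 9-9 = 0 → [9, 6, 0]
insert 3 at 3 → [9, 6, 0, 3]
append items[0]+items[0] = 9+9 = 18 → [9, 6, 0, 3, 18]
append items[-1]+items[1] = 18+6 = 24 → [9, 6, 0, 3, 18, 24]
items[0] = items[3]-items[0] = 3-9 = -6 → [-6, 6, 0, 3, 18, 24]
append 8 → [-6, 6, 0, 3, 18, 24, 8]
append items[-1]+items[-1] = 8+8 = 16 → [-6, 6, 0, 3, 18, 24, 8, 16]
items[5]+items[-6] = 24+0 = 24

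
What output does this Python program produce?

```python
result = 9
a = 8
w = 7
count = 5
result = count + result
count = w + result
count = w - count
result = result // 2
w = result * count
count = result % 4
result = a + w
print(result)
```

result = 5+9 = 14
count = 7+14 = 21
count = 7-21 = -14
result = 14//2 = 7
w = 7*(-14) = -98
count = 7%4 = 3
result = 8+(-98) = -90

-90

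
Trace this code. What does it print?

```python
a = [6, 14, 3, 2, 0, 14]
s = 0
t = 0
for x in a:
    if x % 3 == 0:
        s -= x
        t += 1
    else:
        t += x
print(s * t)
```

x=6: %3==0, s = 0-6 = -6; t=1
x=14: not %3==0; t=15
x=3: %3==0, s = (-6)-3 = -9; t=16
x=2: not %3==0; t=18
x=0: %3==0, s = (-9)-0 = -9; t=19
x=14: not %3==0; t=33
s*t = (-9)*33 = -297

-297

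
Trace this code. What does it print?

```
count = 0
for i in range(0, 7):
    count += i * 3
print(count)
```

63

i=0: count = 0+0*3 = 0
i=1: count = 0+1*3 = 3
i=2: count = 3+2*3 = 9
i=3: count = 9+3*3 = 18
i=4: count = 18+4*3 = 30
i=5: count = 30+5*3 = 45
i=6: count = 45+6*3 = 63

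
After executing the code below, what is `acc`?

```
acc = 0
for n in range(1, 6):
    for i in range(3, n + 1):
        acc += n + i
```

48

n=3,i=3: acc = 0+6 = 6
n=4,i=3: acc = 6+7 = 13
n=4,i=4: acc = 13+8 = 21
n=5,i=3: acc = 21+8 = 29
n=5,i=4: acc = 29+9 = 38
n=5,i=5: acc = 38+10 = 48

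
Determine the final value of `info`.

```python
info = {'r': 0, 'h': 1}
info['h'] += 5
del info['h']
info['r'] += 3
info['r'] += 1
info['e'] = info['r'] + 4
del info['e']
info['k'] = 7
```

{'r': 4, 'k': 7}

info['h'] = 1+5 = 6 → {'r': 0, 'h': 6}
del 'h' → {'r': 0}
info['r'] = 0+3 = 3 → {'r': 3}
info['r'] = 3+1 = 4 → {'r': 4}
info['e'] = info['r']+4 = 8 → {'r': 4, 'e': 8}
del 'e' → {'r': 4}
info['k'] = 7 → {'r': 4, 'k': 7}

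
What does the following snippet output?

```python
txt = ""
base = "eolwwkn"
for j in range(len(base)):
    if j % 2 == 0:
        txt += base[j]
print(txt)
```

elwn

j=0: add 'e' → 'e'
j=1: skip
j=2: add 'l' → 'el'
j=3: skip
j=4: add 'w' → 'elw'
j=5: skip
j=6: add 'n' → 'elwn'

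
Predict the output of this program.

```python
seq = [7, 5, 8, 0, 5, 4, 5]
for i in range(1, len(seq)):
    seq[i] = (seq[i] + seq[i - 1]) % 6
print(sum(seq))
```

21

i=1: seq[1] = (5+7)%6 = 0 → [7, 0, 8, 0, 5, 4, 5]
i=2: seq[2] = (8+0)%6 = 2 → [7, 0, 2, 0, 5, 4, 5]
i=3: seq[3] = (0+2)%6 = 2 → [7, 0, 2, 2, 5, 4, 5]
i=4: seq[4] = (5+2)%6 = 1 → [7, 0, 2, 2, 1, 4, 5]
i=5: seq[5] = (4+1)%6 = 5 → [7, 0, 2, 2, 1, 5, 5]
i=6: seq[6] = (5+5)%6 = 4 → [7, 0, 2, 2, 1, 5, 4]
sum = 21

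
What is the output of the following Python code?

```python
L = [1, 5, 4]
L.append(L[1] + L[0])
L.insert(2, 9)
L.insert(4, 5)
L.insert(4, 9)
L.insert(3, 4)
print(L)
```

[1, 5, 9, 4, 4, 9, 5, 6]

append L[1]+L[0] = 5+1 = 6 → [1, 5, 4, 6]
insert 9 at 2 → [1, 5, 9, 4, 6]
insert 5 at 4 → [1, 5, 9, 4, 5, 6]
insert 9 at 4 → [1, 5, 9, 4, 9, 5, 6]
insert 4 at 3 → [1, 5, 9, 4, 4, 9, 5, 6]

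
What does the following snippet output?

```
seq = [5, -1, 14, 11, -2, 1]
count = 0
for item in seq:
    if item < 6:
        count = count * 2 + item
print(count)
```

33

item=5: <6, count = 0*2+5 = 5
item=-1: <6, count = 5*2+(-1) = 9
item=14: not <6
item=11: not <6
item=-2: <6, count = 9*2+(-2) = 16
item=1: <6, count = 16*2+1 = 33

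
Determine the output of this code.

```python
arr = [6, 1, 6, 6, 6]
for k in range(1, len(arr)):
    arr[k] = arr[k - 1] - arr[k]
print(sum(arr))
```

k=1: arr[1] = 6-1 = 5 → [6, 5, 6, 6, 6]
k=2: arr[2] = 5-6 = -1 → [6, 5, -1, 6, 6]
k=3: arr[3] = (-1)-6 = -7 → [6, 5, -1, -7, 6]
k=4: arr[4] = (-7)-6 = -13 → [6, 5, -1, -7, -13]
sum = -10

-10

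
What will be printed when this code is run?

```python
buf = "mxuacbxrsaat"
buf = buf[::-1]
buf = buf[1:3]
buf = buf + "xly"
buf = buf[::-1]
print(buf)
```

ylxaa

reverse → 'taasrxbcauxm'
slice [1:3] → 'aa'
+ 'xly' → 'aaxly'
reverse → 'ylxaa'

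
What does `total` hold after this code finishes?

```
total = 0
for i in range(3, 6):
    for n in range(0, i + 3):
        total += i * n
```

269

i=3,n=0: total = 0+0 = 0
i=3,n=1: total = 0+3 = 3
i=3,n=2: total = 3+6 = 9
i=3,n=3: total = 9+9 = 18
i=3,n=4: total = 18+12 = 30
i=3,n=5: total = 30+15 = 45
i=4,n=0: total = 45+0 = 45
i=4,n=1: total = 45+4 = 49
i=4,n=2: total = 49+8 = 57
i=4,n=3: total = 57+12 = 69
i=4,n=4: total = 69+16 = 85
i=4,n=5: total = 85+20 = 105
i=4,n=6: total = 105+24 = 129
i=5,n=0: total = 129+0 = 129
i=5,n=1: total = 129+5 = 134
i=5,n=2: total = 134+10 = 144
i=5,n=3: total = 144+15 = 159
i=5,n=4: total = 159+20 = 179
i=5,n=5: total = 179+25 = 204
i=5,n=6: total = 204+30 = 234
i=5,n=7: total = 234+35 = 269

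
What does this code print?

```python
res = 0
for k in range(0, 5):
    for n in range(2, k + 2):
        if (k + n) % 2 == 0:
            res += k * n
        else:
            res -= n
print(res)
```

k=1,n=2: odd sum, res = 0-2 = -2
k=2,n=2: even sum, res = (-2)+4 = 2
k=2,n=3: odd sum, res = 2-3 = -1
k=3,n=2: odd sum, res = (-1)-2 = -3
k=3,n=3: even sum, res = (-3)+9 = 6
k=3,n=4: odd sum, res = 6-4 = 2
k=4,n=2: even sum, res = 2+8 = 10
k=4,n=3: odd sum, res = 10-3 = 7
k=4,n=4: even sum, res = 7+16 = 23
k=4,n=5: odd sum, res = 23-5 = 18

18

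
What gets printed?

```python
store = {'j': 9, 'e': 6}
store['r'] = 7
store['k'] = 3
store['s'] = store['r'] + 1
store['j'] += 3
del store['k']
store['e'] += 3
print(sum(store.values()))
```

36

store['r'] = 7 → {'j': 9, 'e': 6, 'r': 7}
store['k'] = 3 → {'j': 9, 'e': 6, 'r': 7, 'k': 3}
store['s'] = store['r']+1 = 8 → {'j': 9, 'e': 6, 'r': 7, 'k': 3, 's': 8}
store['j'] = 9+3 = 12 → {'j': 12, 'e': 6, 'r': 7, 'k': 3, 's': 8}
del 'k' → {'j': 12, 'e': 6, 'r': 7, 's': 8}
store['e'] = 6+3 = 9 → {'j': 12, 'e': 9, 'r': 7, 's': 8}
sum of values = 36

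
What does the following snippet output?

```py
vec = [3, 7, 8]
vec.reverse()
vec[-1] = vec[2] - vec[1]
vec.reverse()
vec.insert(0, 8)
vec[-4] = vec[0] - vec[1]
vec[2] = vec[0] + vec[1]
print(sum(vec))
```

24

reverse → [8, 7, 3]
vec[-1] = vec[2]-vec[1] = 3-7 = -4 → [8, 7, -4]
reverse → [-4, 7, 8]
insert 8 at 0 → [8, -4, 7, 8]
vec[-4] = vec[0]-vec[1] = 8-(-4) = 12 → [12, -4, 7, 8]
vec[2] = vec[0]+vec[1] = 12+(-4) = 8 → [12, -4, 8, 8]
sum = 24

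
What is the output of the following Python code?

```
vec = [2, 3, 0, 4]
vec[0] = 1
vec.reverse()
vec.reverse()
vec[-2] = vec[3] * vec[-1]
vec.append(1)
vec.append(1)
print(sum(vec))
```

26

vec[0] = 1 → [1, 3, 0, 4]
reverse → [4, 0, 3, 1]
reverse → [1, 3, 0, 4]
vec[-2] = vec[3]*vec[-1] = 4*4 = 16 → [1, 3, 16, 4]
append 1 → [1, 3, 16, 4, 1]
append 1 → [1, 3, 16, 4, 1, 1]
sum = 26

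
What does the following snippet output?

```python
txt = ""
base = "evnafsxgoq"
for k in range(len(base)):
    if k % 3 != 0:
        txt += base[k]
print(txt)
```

k=0: skip
k=1: add 'v' → 'v'
k=2: add 'n' → 'vn'
k=3: skip
k=4: add 'f' → 'vnf'
k=5: add 's' → 'vnfs'
k=6: skip
k=7: add 'g' → 'vnfsg'
k=8: add 'o' → 'vnfsgo'
k=9: skip

vnfsgo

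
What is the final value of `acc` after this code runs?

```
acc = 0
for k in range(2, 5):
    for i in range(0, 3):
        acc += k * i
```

k=2,i=0: acc = 0+0 = 0
k=2,i=1: acc = 0+2 = 2
k=2,i=2: acc = 2+4 = 6
k=3,i=0: acc = 6+0 = 6
k=3,i=1: acc = 6+3 = 9
k=3,i=2: acc = 9+6 = 15
k=4,i=0: acc = 15+0 = 15
k=4,i=1: acc = 15+4 = 19
k=4,i=2: acc = 19+8 = 27

27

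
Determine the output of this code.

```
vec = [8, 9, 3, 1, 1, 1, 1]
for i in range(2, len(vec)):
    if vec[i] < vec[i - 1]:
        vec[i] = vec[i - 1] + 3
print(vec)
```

[8, 9, 12, 15, 18, 21, 24]

i=2: 3<9, vec[2] = 9+3 = 12 → [8, 9, 12, 1, 1, 1, 1]
i=3: 1<12, vec[3] = 12+3 = 15 → [8, 9, 12, 15, 1, 1, 1]
i=4: 1<15, vec[4] = 15+3 = 18 → [8, 9, 12, 15, 18, 1, 1]
i=5: 1<18, vec[5] = 18+3 = 21 → [8, 9, 12, 15, 18, 21, 1]
i=6: 1<21, vec[6] = 21+3 = 24 → [8, 9, 12, 15, 18, 21, 24]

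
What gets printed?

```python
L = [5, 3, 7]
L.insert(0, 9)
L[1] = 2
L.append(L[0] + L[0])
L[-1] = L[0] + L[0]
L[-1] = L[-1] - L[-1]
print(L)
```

insert 9 at 0 → [9, 5, 3, 7]
L[1] = 2 → [9, 2, 3, 7]
append L[0]+L[0] = 9+9 = 18 → [9, 2, 3, 7, 18]
L[-1] = L[0]+L[0] = 9+9 = 18 → [9, 2, 3, 7, 18]
L[-1] = L[-1]-L[-1] = 18-18 = 0 → [9, 2, 3, 7, 0]

[9, 2, 3, 7, 0]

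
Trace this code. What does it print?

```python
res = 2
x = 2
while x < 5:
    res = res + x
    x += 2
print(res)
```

8

x=2: res = 2+2 = 4
x=4: res = 4+4 = 8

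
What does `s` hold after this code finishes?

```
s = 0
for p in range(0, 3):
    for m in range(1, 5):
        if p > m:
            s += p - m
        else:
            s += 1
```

12

p=0,m=1: not 0>1, s = 0+1 = 1
p=0,m=2: not 0>2, s = 1+1 = 2
p=0,m=3: not 0>3, s = 2+1 = 3
p=0,m=4: not 0>4, s = 3+1 = 4
p=1,m=1: not 1>1, s = 4+1 = 5
p=1,m=2: not 1>2, s = 5+1 = 6
p=1,m=3: not 1>3, s = 6+1 = 7
p=1,m=4: not 1>4, s = 7+1 = 8
p=2,m=1: 2>1, s = 8+1 = 9
p=2,m=2: not 2>2, s = 9+1 = 10
p=2,m=3: not 2>3, s = 10+1 = 11
p=2,m=4: not 2>4, s = 11+1 = 12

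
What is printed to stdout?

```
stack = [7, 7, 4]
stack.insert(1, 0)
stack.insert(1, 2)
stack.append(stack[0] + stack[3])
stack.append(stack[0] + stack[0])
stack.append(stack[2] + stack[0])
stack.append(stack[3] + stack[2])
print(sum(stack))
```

62

insert 0 at 1 → [7, 0, 7, 4]
insert 2 at 1 → [7, 2, 0, 7, 4]
append stack[0]+stack[3] = 7+7 = 14 → [7, 2, 0, 7, 4, 14]
append stack[0]+stack[0] = 7+7 = 14 → [7, 2, 0, 7, 4, 14, 14]
append stack[2]+stack[0] = 0+7 = 7 → [7, 2, 0, 7, 4, 14, 14, 7]
append stack[3]+stack[2] = 7+0 = 7 → [7, 2, 0, 7, 4, 14, 14, 7, 7]
sum = 62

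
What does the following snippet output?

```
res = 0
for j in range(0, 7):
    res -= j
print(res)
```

-21

j=0: res = 0-0 = 0
j=1: res = 0-1 = -1
j=2: res = (-1)-2 = -3
j=3: res = (-3)-3 = -6
j=4: res = (-6)-4 = -10
j=5: res = (-10)-5 = -15
j=6: res = (-15)-6 = -21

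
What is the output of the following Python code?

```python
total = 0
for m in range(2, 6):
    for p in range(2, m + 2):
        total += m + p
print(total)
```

m=2,p=2: total = 0+4 = 4
m=2,p=3: total = 4+5 = 9
m=3,p=2: total = 9+5 = 14
m=3,p=3: total = 14+6 = 20
m=3,p=4: total = 20+7 = 27
m=4,p=2: total = 27+6 = 33
m=4,p=3: total = 33+7 = 40
m=4,p=4: total = 40+8 = 48
m=4,p=5: total = 48+9 = 57
m=5,p=2: total = 57+7 = 64
m=5,p=3: total = 64+8 = 72
m=5,p=4: total = 72+9 = 81
m=5,p=5: total = 81+10 = 91
m=5,p=6: total = 91+11 = 102

102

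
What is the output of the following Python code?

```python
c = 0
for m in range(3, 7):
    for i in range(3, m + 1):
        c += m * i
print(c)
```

m=3,i=3: c = 0+9 = 9
m=4,i=3: c = 9+12 = 21
m=4,i=4: c = 21+16 = 37
m=5,i=3: c = 37+15 = 52
m=5,i=4: c = 52+20 = 72
m=5,i=5: c = 72+25 = 97
m=6,i=3: c = 97+18 = 115
m=6,i=4: c = 115+24 = 139
m=6,i=5: c = 139+30 = 169
m=6,i=6: c = 169+36 = 205

205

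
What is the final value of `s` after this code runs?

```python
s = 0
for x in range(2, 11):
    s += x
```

x=2: s = 0+2 = 2
x=3: s = 2+3 = 5
x=4: s = 5+4 = 9
x=5: s = 9+5 = 14
x=6: s = 14+6 = 20
x=7: s = 20+7 = 27
x=8: s = 27+8 = 35
x=9: s = 35+9 = 44
x=10: s = 44+10 = 54

54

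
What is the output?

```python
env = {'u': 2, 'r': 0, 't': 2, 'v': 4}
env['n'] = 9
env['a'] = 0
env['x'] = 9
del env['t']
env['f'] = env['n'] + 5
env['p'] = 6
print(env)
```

env['n'] = 9 → {'u': 2, 'r': 0, 't': 2, 'v': 4, 'n': 9}
env['a'] = 0 → {'u': 2, 'r': 0, 't': 2, 'v': 4, 'n': 9, 'a': 0}
env['x'] = 9 → {'u': 2, 'r': 0, 't': 2, 'v': 4, 'n': 9, 'a': 0, 'x': 9}
del 't' → {'u': 2, 'r': 0, 'v': 4, 'n': 9, 'a': 0, 'x': 9}
env['f'] = env['n']+5 = 14 → {'u': 2, 'r': 0, 'v': 4, 'n': 9, 'a': 0, 'x': 9, 'f': 14}
env['p'] = 6 → {'u': 2, 'r': 0, 'v': 4, 'n': 9, 'a': 0, 'x': 9, 'f': 14, 'p': 6}

{'u': 2, 'r': 0, 'v': 4, 'n': 9, 'a': 0, 'x': 9, 'f': 14, 'p': 6}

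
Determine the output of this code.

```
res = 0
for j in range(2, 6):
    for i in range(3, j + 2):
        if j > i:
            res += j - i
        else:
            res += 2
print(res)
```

18

j=2,i=3: not 2>3, res = 0+2 = 2
j=3,i=3: not 3>3, res = 2+2 = 4
j=3,i=4: not 3>4, res = 4+2 = 6
j=4,i=3: 4>3, res = 6+1 = 7
j=4,i=4: not 4>4, res = 7+2 = 9
j=4,i=5: not 4>5, res = 9+2 = 11
j=5,i=3: 5>3, res = 11+2 = 13
j=5,i=4: 5>4, res = 13+1 = 14
j=5,i=5: not 5>5, res = 14+2 = 16
j=5,i=6: not 5>6, res = 16+2 = 18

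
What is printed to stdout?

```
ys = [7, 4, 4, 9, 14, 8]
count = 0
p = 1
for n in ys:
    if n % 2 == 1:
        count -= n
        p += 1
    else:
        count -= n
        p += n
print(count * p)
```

-1518

n=7: odd, count = 0-7 = -7; p=2
n=4: not odd, count = (-7)-4 = -11; p=6
n=4: not odd, count = (-11)-4 = -15; p=10
n=9: odd, count = (-15)-9 = -24; p=11
n=14: not odd, count = (-24)-14 = -38; p=25
n=8: not odd, count = (-38)-8 = -46; p=33
count*p = (-46)*33 = -1518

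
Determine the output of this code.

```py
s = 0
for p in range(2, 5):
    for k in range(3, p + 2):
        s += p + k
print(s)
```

p=2,k=3: s = 0+5 = 5
p=3,k=3: s = 5+6 = 11
p=3,k=4: s = 11+7 = 18
p=4,k=3: s = 18+7 = 25
p=4,k=4: s = 25+8 = 33
p=4,k=5: s = 33+9 = 42

42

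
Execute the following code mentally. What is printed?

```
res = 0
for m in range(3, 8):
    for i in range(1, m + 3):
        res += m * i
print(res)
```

800

m=3,i=1: res = 0+3 = 3
m=3,i=2: res = 3+6 = 9
m=3,i=3: res = 9+9 = 18
m=3,i=4: res = 18+12 = 30
m=3,i=5: res = 30+15 = 45
m=4,i=1: res = 45+4 = 49
m=4,i=2: res = 49+8 = 57
m=4,i=3: res = 57+12 = 69
m=4,i=4: res = 69+16 = 85
m=4,i=5: res = 85+20 = 105
m=4,i=6: res = 105+24 = 129
m=5,i=1: res = 129+5 = 134
m=5,i=2: res = 134+10 = 144
m=5,i=3: res = 144+15 = 159
m=5,i=4: res = 159+20 = 179
m=5,i=5: res = 179+25 = 204
m=5,i=6: res = 204+30 = 234
m=5,i=7: res = 234+35 = 269
m=6,i=1: res = 269+6 = 275
m=6,i=2: res = 275+12 = 287
m=6,i=3: res = 287+18 = 305
m=6,i=4: res = 305+24 = 329
m=6,i=5: res = 329+30 = 359
m=6,i=6: res = 359+36 = 395
m=6,i=7: res = 395+42 = 437
m=6,i=8: res = 437+48 = 485
m=7,i=1: res = 485+7 = 492
m=7,i=2: res = 492+14 = 506
m=7,i=3: res = 506+21 = 527
m=7,i=4: res = 527+28 = 555
m=7,i=5: res = 555+35 = 590
m=7,i=6: res = 590+42 = 632
m=7,i=7: res = 632+49 = 681
m=7,i=8: res = 681+56 = 737
m=7,i=9: res = 737+63 = 800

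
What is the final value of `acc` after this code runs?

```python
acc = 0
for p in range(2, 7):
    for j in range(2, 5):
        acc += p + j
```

105

p=2,j=2: acc = 0+4 = 4
p=2,j=3: acc = 4+5 = 9
p=2,j=4: acc = 9+6 = 15
p=3,j=2: acc = 15+5 = 20
p=3,j=3: acc = 20+6 = 26
p=3,j=4: acc = 26+7 = 33
p=4,j=2: acc = 33+6 = 39
p=4,j=3: acc = 39+7 = 46
p=4,j=4: acc = 46+8 = 54
p=5,j=2: acc = 54+7 = 61
p=5,j=3: acc = 61+8 = 69
p=5,j=4: acc = 69+9 = 78
p=6,j=2: acc = 78+8 = 86
p=6,j=3: acc = 86+9 = 95
p=6,j=4: acc = 95+10 = 105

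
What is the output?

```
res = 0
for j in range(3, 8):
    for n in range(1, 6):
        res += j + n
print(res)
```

200

j=3,n=1: res = 0+4 = 4
j=3,n=2: res = 4+5 = 9
j=3,n=3: res = 9+6 = 15
j=3,n=4: res = 15+7 = 22
j=3,n=5: res = 22+8 = 30
j=4,n=1: res = 30+5 = 35
j=4,n=2: res = 35+6 = 41
j=4,n=3: res = 41+7 = 48
j=4,n=4: res = 48+8 = 56
j=4,n=5: res = 56+9 = 65
j=5,n=1: res = 65+6 = 71
j=5,n=2: res = 71+7 = 78
j=5,n=3: res = 78+8 = 86
j=5,n=4: res = 86+9 = 95
j=5,n=5: res = 95+10 = 105
j=6,n=1: res = 105+7 = 112
j=6,n=2: res = 112+8 = 120
j=6,n=3: res = 120+9 = 129
j=6,n=4: res = 129+10 = 139
j=6,n=5: res = 139+11 = 150
j=7,n=1: res = 150+8 = 158
j=7,n=2: res = 158+9 = 167
j=7,n=3: res = 167+10 = 177
j=7,n=4: res = 177+11 = 188
j=7,n=5: res = 188+12 = 200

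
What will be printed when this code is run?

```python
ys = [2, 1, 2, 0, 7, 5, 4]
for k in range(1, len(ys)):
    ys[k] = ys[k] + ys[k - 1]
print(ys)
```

[2, 3, 5, 5, 12, 17, 21]

k=1: ys[1] = 1+2 = 3 → [2, 3, 2, 0, 7, 5, 4]
k=2: ys[2] = 2+3 = 5 → [2, 3, 5, 0, 7, 5, 4]
k=3: ys[3] = 0+5 = 5 → [2, 3, 5, 5, 7, 5, 4]
k=4: ys[4] = 7+5 = 12 → [2, 3, 5, 5, 12, 5, 4]
k=5: ys[5] = 5+12 = 17 → [2, 3, 5, 5, 12, 17, 4]
k=6: ys[6] = 4+17 = 21 → [2, 3, 5, 5, 12, 17, 21]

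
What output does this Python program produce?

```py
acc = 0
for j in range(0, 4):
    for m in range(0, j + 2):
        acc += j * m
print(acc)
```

45

j=0,m=0: acc = 0+0 = 0
j=0,m=1: acc = 0+0 = 0
j=1,m=0: acc = 0+0 = 0
j=1,m=1: acc = 0+1 = 1
j=1,m=2: acc = 1+2 = 3
j=2,m=0: acc = 3+0 = 3
j=2,m=1: acc = 3+2 = 5
j=2,m=2: acc = 5+4 = 9
j=2,m=3: acc = 9+6 = 15
j=3,m=0: acc = 15+0 = 15
j=3,m=1: acc = 15+3 = 18
j=3,m=2: acc = 18+6 = 24
j=3,m=3: acc = 24+9 = 33
j=3,m=4: acc = 33+12 = 45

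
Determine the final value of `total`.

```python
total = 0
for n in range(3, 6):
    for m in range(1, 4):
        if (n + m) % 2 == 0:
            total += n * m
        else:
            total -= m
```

n=3,m=1: even sum, total = 0+3 = 3
n=3,m=2: odd sum, total = 3-2 = 1
n=3,m=3: even sum, total = 1+9 = 10
n=4,m=1: odd sum, total = 10-1 = 9
n=4,m=2: even sum, total = 9+8 = 17
n=4,m=3: odd sum, total = 17-3 = 14
n=5,m=1: even sum, total = 14+5 = 19
n=5,m=2: odd sum, total = 19-2 = 17
n=5,m=3: even sum, total = 17+15 = 32

32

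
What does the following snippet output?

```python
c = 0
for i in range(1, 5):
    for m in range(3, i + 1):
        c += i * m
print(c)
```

37

i=3,m=3: c = 0+9 = 9
i=4,m=3: c = 9+12 = 21
i=4,m=4: c = 21+16 = 37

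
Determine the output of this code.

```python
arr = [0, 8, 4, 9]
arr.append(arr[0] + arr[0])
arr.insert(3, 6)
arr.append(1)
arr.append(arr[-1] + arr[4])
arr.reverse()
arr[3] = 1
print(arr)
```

[10, 1, 0, 1, 6, 4, 8, 0]

append arr[0]+arr[0] = 0+0 = 0 → [0, 8, 4, 9, 0]
insert 6 at 3 → [0, 8, 4, 6, 9, 0]
append 1 → [0, 8, 4, 6, 9, 0, 1]
append arr[-1]+arr[4] = 1+9 = 10 → [0, 8, 4, 6, 9, 0, 1, 10]
reverse → [10, 1, 0, 9, 6, 4, 8, 0]
arr[3] = 1 → [10, 1, 0, 1, 6, 4, 8, 0]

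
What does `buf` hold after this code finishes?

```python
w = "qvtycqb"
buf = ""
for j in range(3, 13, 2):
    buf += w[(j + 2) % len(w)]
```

'qqtcb'

j=3: add w[5]='q' → 'q'
j=5: add w[0]='q' → 'qq'
j=7: add w[2]='t' → 'qqt'
j=9: add w[4]='c' → 'qqtc'
j=11: add w[6]='b' → 'qqtcb'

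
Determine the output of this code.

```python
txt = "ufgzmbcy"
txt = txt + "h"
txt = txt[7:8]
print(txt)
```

+ 'h' → 'ufgzmbcyh'
slice [7:8] → 'y'

y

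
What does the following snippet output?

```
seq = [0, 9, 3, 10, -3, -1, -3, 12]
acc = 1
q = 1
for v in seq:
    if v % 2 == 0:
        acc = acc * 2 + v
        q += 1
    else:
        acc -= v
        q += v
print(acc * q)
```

v=0: even, acc = 1*2+0 = 2; q=2
v=9: not even, acc = 2-9 = -7; q=11
v=3: not even, acc = (-7)-3 = -10; q=14
v=10: even, acc = (-10)*2+10 = -10; q=15
v=-3: not even, acc = (-10)-(-3) = -7; q=12
v=-1: not even, acc = (-7)-(-1) = -6; q=11
v=-3: not even, acc = (-6)-(-3) = -3; q=8
v=12: even, acc = (-3)*2+12 = 6; q=9
acc*q = 6*9 = 54

54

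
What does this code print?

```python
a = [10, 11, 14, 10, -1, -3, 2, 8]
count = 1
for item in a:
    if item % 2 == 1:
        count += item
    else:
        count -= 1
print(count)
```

item=10: not odd, count = 1-1 = 0
item=11: odd, count = 0+11 = 11
item=14: not odd, count = 11-1 = 10
item=10: not odd, count = 10-1 = 9
item=-1: odd, count = 9+(-1) = 8
item=-3: odd, count = 8+(-3) = 5
item=2: not odd, count = 5-1 = 4
item=8: not odd, count = 4-1 = 3

3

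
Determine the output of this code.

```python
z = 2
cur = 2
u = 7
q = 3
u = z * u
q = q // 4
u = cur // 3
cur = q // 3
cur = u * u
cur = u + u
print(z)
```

2

u = 2*7 = 14
q = 3//4 = 0
u = 2//3 = 0
cur = 0//3 = 0
cur = 0*0 = 0
cur = 0+0 = 0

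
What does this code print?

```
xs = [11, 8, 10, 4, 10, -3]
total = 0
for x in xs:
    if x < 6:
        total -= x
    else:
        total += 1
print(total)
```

3

x=11: not <6, total = 0+1 = 1
x=8: not <6, total = 1+1 = 2
x=10: not <6, total = 2+1 = 3
x=4: <6, total = 3-4 = -1
x=10: not <6, total = (-1)+1 = 0
x=-3: <6, total = 0-(-3) = 3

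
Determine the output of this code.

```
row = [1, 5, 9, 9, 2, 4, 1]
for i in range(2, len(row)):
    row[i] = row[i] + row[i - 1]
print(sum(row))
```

127

i=2: row[2] = 9+5 = 14 → [1, 5, 14, 9, 2, 4, 1]
i=3: row[3] = 9+14 = 23 → [1, 5, 14, 23, 2, 4, 1]
i=4: row[4] = 2+23 = 25 → [1, 5, 14, 23, 25, 4, 1]
i=5: row[5] = 4+25 = 29 → [1, 5, 14, 23, 25, 29, 1]
i=6: row[6] = 1+29 = 30 → [1, 5, 14, 23, 25, 29, 30]
sum = 127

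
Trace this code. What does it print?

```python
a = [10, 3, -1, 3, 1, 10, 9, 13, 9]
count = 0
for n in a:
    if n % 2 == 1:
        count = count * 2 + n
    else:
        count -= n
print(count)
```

-1073

n=10: not odd, count = 0-10 = -10
n=3: odd, count = (-10)*2+3 = -17
n=-1: odd, count = (-17)*2+(-1) = -35
n=3: odd, count = (-35)*2+3 = -67
n=1: odd, count = (-67)*2+1 = -133
n=10: not odd, count = (-133)-10 = -143
n=9: odd, count = (-143)*2+9 = -277
n=13: odd, count = (-277)*2+13 = -541
n=9: odd, count = (-541)*2+9 = -1073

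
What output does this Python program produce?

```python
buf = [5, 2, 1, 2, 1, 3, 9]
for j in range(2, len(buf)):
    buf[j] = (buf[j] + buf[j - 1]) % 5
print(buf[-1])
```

3

j=2: buf[2] = (1+2)%5 = 3 → [5, 2, 3, 2, 1, 3, 9]
j=3: buf[3] = (2+3)%5 = 0 → [5, 2, 3, 0, 1, 3, 9]
j=4: buf[4] = (1+0)%5 = 1 → [5, 2, 3, 0, 1, 3, 9]
j=5: buf[5] = (3+1)%5 = 4 → [5, 2, 3, 0, 1, 4, 9]
j=6: buf[6] = (9+4)%5 = 3 → [5, 2, 3, 0, 1, 4, 3]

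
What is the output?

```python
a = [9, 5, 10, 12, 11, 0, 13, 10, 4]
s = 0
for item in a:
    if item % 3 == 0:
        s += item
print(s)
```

item=9: %3==0, s = 0+9 = 9
item=5: not %3==0
item=10: not %3==0
item=12: %3==0, s = 9+12 = 21
item=11: not %3==0
item=0: %3==0, s = 21+0 = 21
item=13: not %3==0
item=10: not %3==0
item=4: not %3==0

21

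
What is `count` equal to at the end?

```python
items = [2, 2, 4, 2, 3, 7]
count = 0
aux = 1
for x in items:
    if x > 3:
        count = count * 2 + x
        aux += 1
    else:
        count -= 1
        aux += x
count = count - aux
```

-9

x=2: not >3, count = 0-1 = -1; aux=3
x=2: not >3, count = (-1)-1 = -2; aux=5
x=4: >3, count = (-2)*2+4 = 0; aux=6
x=2: not >3, count = 0-1 = -1; aux=8
x=3: not >3, count = (-1)-1 = -2; aux=11
x=7: >3, count = (-2)*2+7 = 3; aux=12
count-aux = 3-12 = -9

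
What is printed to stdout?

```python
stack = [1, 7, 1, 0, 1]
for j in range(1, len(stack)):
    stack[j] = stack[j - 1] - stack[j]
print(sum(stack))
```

-27

j=1: stack[1] = 1-7 = -6 → [1, -6, 1, 0, 1]
j=2: stack[2] = (-6)-1 = -7 → [1, -6, -7, 0, 1]
j=3: stack[3] = (-7)-0 = -7 → [1, -6, -7, -7, 1]
j=4: stack[4] = (-7)-1 = -8 → [1, -6, -7, -7, -8]
sum = -27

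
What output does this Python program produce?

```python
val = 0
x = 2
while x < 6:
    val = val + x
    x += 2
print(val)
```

x=2: val = 0+2 = 2
x=4: val = 2+4 = 6

6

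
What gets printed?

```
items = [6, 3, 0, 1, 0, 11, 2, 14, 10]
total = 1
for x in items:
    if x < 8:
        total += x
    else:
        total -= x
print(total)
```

x=6: <8, total = 1+6 = 7
x=3: <8, total = 7+3 = 10
x=0: <8, total = 10+0 = 10
x=1: <8, total = 10+1 = 11
x=0: <8, total = 11+0 = 11
x=11: not <8, total = 11-11 = 0
x=2: <8, total = 0+2 = 2
x=14: not <8, total = 2-14 = -12
x=10: not <8, total = (-12)-10 = -22

-22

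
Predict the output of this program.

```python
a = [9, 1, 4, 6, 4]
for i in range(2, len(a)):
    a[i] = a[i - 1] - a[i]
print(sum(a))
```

i=2: a[2] = 1-4 = -3 → [9, 1, -3, 6, 4]
i=3: a[3] = (-3)-6 = -9 → [9, 1, -3, -9, 4]
i=4: a[4] = (-9)-4 = -13 → [9, 1, -3, -9, -13]
sum = -15

-15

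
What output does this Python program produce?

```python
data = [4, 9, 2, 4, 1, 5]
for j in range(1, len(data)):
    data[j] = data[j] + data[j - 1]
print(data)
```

j=1: data[1] = 9+4 = 13 → [4, 13, 2, 4, 1, 5]
j=2: data[2] = 2+13 = 15 → [4, 13, 15, 4, 1, 5]
j=3: data[3] = 4+15 = 19 → [4, 13, 15, 19, 1, 5]
j=4: data[4] = 1+19 = 20 → [4, 13, 15, 19, 20, 5]
j=5: data[5] = 5+20 = 25 → [4, 13, 15, 19, 20, 25]

[4, 13, 15, 19, 20, 25]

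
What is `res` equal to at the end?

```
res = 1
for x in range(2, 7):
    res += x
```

x=2: res = 1+2 = 3
x=3: res = 3+3 = 6
x=4: res = 6+4 = 10
x=5: res = 10+5 = 15
x=6: res = 15+6 = 21

21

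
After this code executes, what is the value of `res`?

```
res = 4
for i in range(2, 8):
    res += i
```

31

i=2: res = 4+2 = 6
i=3: res = 6+3 = 9
i=4: res = 9+4 = 13
i=5: res = 13+5 = 18
i=6: res = 18+6 = 24
i=7: res = 24+7 = 31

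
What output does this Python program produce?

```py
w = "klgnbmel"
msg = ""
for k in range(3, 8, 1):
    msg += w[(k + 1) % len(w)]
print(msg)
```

bmelk

k=3: add w[4]='b' → 'b'
k=4: add w[5]='m' → 'bm'
k=5: add w[6]='e' → 'bme'
k=6: add w[7]='l' → 'bmel'
k=7: add w[0]='k' → 'bmelk'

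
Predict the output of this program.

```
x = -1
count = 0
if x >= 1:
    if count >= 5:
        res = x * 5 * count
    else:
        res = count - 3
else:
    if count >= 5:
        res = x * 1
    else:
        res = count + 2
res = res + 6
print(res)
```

8

x=-1, count=0
x >= 1 is False; count >= 5 is False
→ res = count + 2 = 2
res = 2+6 = 8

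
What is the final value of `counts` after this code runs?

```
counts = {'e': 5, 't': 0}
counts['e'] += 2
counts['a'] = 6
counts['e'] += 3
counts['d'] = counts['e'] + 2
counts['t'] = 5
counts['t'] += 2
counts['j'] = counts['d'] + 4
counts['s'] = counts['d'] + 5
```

counts['e'] = 5+2 = 7 → {'e': 7, 't': 0}
counts['a'] = 6 → {'e': 7, 't': 0, 'a': 6}
counts['e'] = 7+3 = 10 → {'e': 10, 't': 0, 'a': 6}
counts['d'] = counts['e']+2 = 12 → {'e': 10, 't': 0, 'a': 6, 'd': 12}
counts['t'] = 5 → {'e': 10, 't': 5, 'a': 6, 'd': 12}
counts['t'] = 5+2 = 7 → {'e': 10, 't': 7, 'a': 6, 'd': 12}
counts['j'] = counts['d']+4 = 16 → {'e': 10, 't': 7, 'a': 6, 'd': 12, 'j': 16}
counts['s'] = counts['d']+5 = 17 → {'e': 10, 't': 7, 'a': 6, 'd': 12, 'j': 16, 's': 17}

{'e': 10, 't': 7, 'a': 6, 'd': 12, 'j': 16, 's': 17}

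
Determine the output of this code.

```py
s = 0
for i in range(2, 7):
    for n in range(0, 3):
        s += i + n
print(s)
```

i=2,n=0: s = 0+2 = 2
i=2,n=1: s = 2+3 = 5
i=2,n=2: s = 5+4 = 9
i=3,n=0: s = 9+3 = 12
i=3,n=1: s = 12+4 = 16
i=3,n=2: s = 16+5 = 21
i=4,n=0: s = 21+4 = 25
i=4,n=1: s = 25+5 = 30
i=4,n=2: s = 30+6 = 36
i=5,n=0: s = 36+5 = 41
i=5,n=1: s = 41+6 = 47
i=5,n=2: s = 47+7 = 54
i=6,n=0: s = 54+6 = 60
i=6,n=1: s = 60+7 = 67
i=6,n=2: s = 67+8 = 75

75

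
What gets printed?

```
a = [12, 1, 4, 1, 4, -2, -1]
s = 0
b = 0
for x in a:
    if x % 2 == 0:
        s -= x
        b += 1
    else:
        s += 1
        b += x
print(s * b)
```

x=12: even, s = 0-12 = -12; b=1
x=1: not even, s = (-12)+1 = -11; b=2
x=4: even, s = (-11)-4 = -15; b=3
x=1: not even, s = (-15)+1 = -14; b=4
x=4: even, s = (-14)-4 = -18; b=5
x=-2: even, s = (-18)-(-2) = -16; b=6
x=-1: not even, s = (-16)+1 = -15; b=5
s*b = (-15)*5 = -75

-75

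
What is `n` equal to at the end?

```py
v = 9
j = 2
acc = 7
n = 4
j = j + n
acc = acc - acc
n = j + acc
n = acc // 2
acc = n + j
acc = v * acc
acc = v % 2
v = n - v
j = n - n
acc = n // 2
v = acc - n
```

0

j = 2+4 = 6
acc = 7-7 = 0
n = 6+0 = 6
n = 0//2 = 0
acc = 0+6 = 6
acc = 9*6 = 54
acc = 9%2 = 1
v = 0-9 = -9
j = 0-0 = 0
acc = 0//2 = 0
v = 0-0 = 0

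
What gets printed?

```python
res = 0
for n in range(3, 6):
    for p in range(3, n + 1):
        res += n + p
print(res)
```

n=3,p=3: res = 0+6 = 6
n=4,p=3: res = 6+7 = 13
n=4,p=4: res = 13+8 = 21
n=5,p=3: res = 21+8 = 29
n=5,p=4: res = 29+9 = 38
n=5,p=5: res = 38+10 = 48

48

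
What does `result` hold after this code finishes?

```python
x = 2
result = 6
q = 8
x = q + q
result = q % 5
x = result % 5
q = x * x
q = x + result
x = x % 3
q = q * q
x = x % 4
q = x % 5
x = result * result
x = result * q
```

3

x = 8+8 = 16
result = 8%5 = 3
x = 3%5 = 3
q = 3*3 = 9
q = 3+3 = 6
x = 3%3 = 0
q = 6*6 = 36
x = 0%4 = 0
q = 0%5 = 0
x = 3*3 = 9
x = 3*0 = 0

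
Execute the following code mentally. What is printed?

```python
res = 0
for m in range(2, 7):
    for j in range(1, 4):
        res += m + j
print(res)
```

m=2,j=1: res = 0+3 = 3
m=2,j=2: res = 3+4 = 7
m=2,j=3: res = 7+5 = 12
m=3,j=1: res = 12+4 = 16
m=3,j=2: res = 16+5 = 21
m=3,j=3: res = 21+6 = 27
m=4,j=1: res = 27+5 = 32
m=4,j=2: res = 32+6 = 38
m=4,j=3: res = 38+7 = 45
m=5,j=1: res = 45+6 = 51
m=5,j=2: res = 51+7 = 58
m=5,j=3: res = 58+8 = 66
m=6,j=1: res = 66+7 = 73
m=6,j=2: res = 73+8 = 81
m=6,j=3: res = 81+9 = 90

90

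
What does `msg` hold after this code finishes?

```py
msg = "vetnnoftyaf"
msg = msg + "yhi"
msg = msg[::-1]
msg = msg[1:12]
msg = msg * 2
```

+ 'yhi' → 'vetnnoftyafyhi'
reverse → 'ihyfaytfonntev'
slice [1:12] → 'hyfaytfonnt'
repeat ×2 → 'hyfaytfonnthyfaytfonnt'

'hyfaytfonnthyfaytfonnt'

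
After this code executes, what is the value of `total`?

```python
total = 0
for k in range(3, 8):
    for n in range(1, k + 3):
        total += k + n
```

k=3,n=1: total = 0+4 = 4
k=3,n=2: total = 4+5 = 9
k=3,n=3: total = 9+6 = 15
k=3,n=4: total = 15+7 = 22
k=3,n=5: total = 22+8 = 30
k=4,n=1: total = 30+5 = 35
k=4,n=2: total = 35+6 = 41
k=4,n=3: total = 41+7 = 48
k=4,n=4: total = 48+8 = 56
k=4,n=5: total = 56+9 = 65
k=4,n=6: total = 65+10 = 75
k=5,n=1: total = 75+6 = 81
k=5,n=2: total = 81+7 = 88
k=5,n=3: total = 88+8 = 96
k=5,n=4: total = 96+9 = 105
k=5,n=5: total = 105+10 = 115
k=5,n=6: total = 115+11 = 126
k=5,n=7: total = 126+12 = 138
k=6,n=1: total = 138+7 = 145
k=6,n=2: total = 145+8 = 153
k=6,n=3: total = 153+9 = 162
k=6,n=4: total = 162+10 = 172
k=6,n=5: total = 172+11 = 183
k=6,n=6: total = 183+12 = 195
k=6,n=7: total = 195+13 = 208
k=6,n=8: total = 208+14 = 222
k=7,n=1: total = 222+8 = 230
k=7,n=2: total = 230+9 = 239
k=7,n=3: total = 239+10 = 249
k=7,n=4: total = 249+11 = 260
k=7,n=5: total = 260+12 = 272
k=7,n=6: total = 272+13 = 285
k=7,n=7: total = 285+14 = 299
k=7,n=8: total = 299+15 = 314
k=7,n=9: total = 314+16 = 330

330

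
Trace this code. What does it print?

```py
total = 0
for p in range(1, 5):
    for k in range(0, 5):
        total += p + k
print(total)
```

p=1,k=0: total = 0+1 = 1
p=1,k=1: total = 1+2 = 3
p=1,k=2: total = 3+3 = 6
p=1,k=3: total = 6+4 = 10
p=1,k=4: total = 10+5 = 15
p=2,k=0: total = 15+2 = 17
p=2,k=1: total = 17+3 = 20
p=2,k=2: total = 20+4 = 24
p=2,k=3: total = 24+5 = 29
p=2,k=4: total = 29+6 = 35
p=3,k=0: total = 35+3 = 38
p=3,k=1: total = 38+4 = 42
p=3,k=2: total = 42+5 = 47
p=3,k=3: total = 47+6 = 53
p=3,k=4: total = 53+7 = 60
p=4,k=0: total = 60+4 = 64
p=4,k=1: total = 64+5 = 69
p=4,k=2: total = 69+6 = 75
p=4,k=3: total = 75+7 = 82
p=4,k=4: total = 82+8 = 90

90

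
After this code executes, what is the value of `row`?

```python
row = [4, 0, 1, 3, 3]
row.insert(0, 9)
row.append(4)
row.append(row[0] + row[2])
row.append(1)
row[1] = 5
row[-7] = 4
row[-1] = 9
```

[9, 5, 4, 1, 3, 3, 4, 9, 9]

insert 9 at 0 → [9, 4, 0, 1, 3, 3]
append 4 → [9, 4, 0, 1, 3, 3, 4]
append row[0]+row[2] = 9+0 = 9 → [9, 4, 0, 1, 3, 3, 4, 9]
append 1 → [9, 4, 0, 1, 3, 3, 4, 9, 1]
row[1] = 5 → [9, 5, 0, 1, 3, 3, 4, 9, 1]
row[-7] = 4 → [9, 5, 4, 1, 3, 3, 4, 9, 1]
row[-1] = 9 → [9, 5, 4, 1, 3, 3, 4, 9, 9]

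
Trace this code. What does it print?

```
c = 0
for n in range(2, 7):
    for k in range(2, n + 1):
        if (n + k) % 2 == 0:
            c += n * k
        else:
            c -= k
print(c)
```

n=2,k=2: even sum, c = 0+4 = 4
n=3,k=2: odd sum, c = 4-2 = 2
n=3,k=3: even sum, c = 2+9 = 11
n=4,k=2: even sum, c = 11+8 = 19
n=4,k=3: odd sum, c = 19-3 = 16
n=4,k=4: even sum, c = 16+16 = 32
n=5,k=2: odd sum, c = 32-2 = 30
n=5,k=3: even sum, c = 30+15 = 45
n=5,k=4: odd sum, c = 45-4 = 41
n=5,k=5: even sum, c = 41+25 = 66
n=6,k=2: even sum, c = 66+12 = 78
n=6,k=3: odd sum, c = 78-3 = 75
n=6,k=4: even sum, c = 75+24 = 99
n=6,k=5: odd sum, c = 99-5 = 94
n=6,k=6: even sum, c = 94+36 = 130

130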